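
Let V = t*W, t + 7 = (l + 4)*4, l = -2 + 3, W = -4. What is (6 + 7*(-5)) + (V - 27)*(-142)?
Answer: 11189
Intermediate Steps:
l = 1
t = 13 (t = -7 + (1 + 4)*4 = -7 + 5*4 = -7 + 20 = 13)
V = -52 (V = 13*(-4) = -52)
(6 + 7*(-5)) + (V - 27)*(-142) = (6 + 7*(-5)) + (-52 - 27)*(-142) = (6 - 35) - 79*(-142) = -29 + 11218 = 11189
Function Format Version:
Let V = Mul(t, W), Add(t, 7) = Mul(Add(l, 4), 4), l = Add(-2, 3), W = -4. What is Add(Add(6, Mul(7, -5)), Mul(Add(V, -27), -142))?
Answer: 11189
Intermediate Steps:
l = 1
t = 13 (t = Add(-7, Mul(Add(1, 4), 4)) = Add(-7, Mul(5, 4)) = Add(-7, 20) = 13)
V = -52 (V = Mul(13, -4) = -52)
Add(Add(6, Mul(7, -5)), Mul(Add(V, -27), -142)) = Add(Add(6, Mul(7, -5)), Mul(Add(-52, -27), -142)) = Add(Add(6, -35), Mul(-79, -142)) = Add(-29, 11218) = 11189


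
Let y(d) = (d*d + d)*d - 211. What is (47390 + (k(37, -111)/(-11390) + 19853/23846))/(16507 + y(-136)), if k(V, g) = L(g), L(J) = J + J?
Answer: -2145272819347/112293846257360 ≈ -0.019104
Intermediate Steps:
L(J) = 2*J
k(V, g) = 2*g
y(d) = -211 + d*(d + d²) (y(d) = (d² + d)*d - 211 = (d + d²)*d - 211 = d*(d + d²) - 211 = -211 + d*(d + d²))
(47390 + (k(37, -111)/(-11390) + 19853/23846))/(16507 + y(-136)) = (47390 + ((2*(-111))/(-11390) + 19853/23846))/(16507 + (-211 + (-136)² + (-136)³)) = (47390 + (-222*(-1/11390) + 19853*(1/23846)))/(16507 + (-211 + 18496 - 2515456)) = (47390 + (111/5695 + 19853/23846))/(16507 - 2497171) = (47390 + 115709741/135802970)/(-2480664) = (6435818458041/135802970)*(-1/2480664) = -2145272819347/112293846257360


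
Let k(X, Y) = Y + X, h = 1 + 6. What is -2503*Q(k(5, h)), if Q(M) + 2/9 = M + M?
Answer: -535642/9 ≈ -59516.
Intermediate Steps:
h = 7
k(X, Y) = X + Y
Q(M) = -2/9 + 2*M (Q(M) = -2/9 + (M + M) = -2/9 + 2*M)
-2503*Q(k(5, h)) = -2503*(-2/9 + 2*(5 + 7)) = -2503*(-2/9 + 2*12) = -2503*(-2/9 + 24) = -2503*214/9 = -535642/9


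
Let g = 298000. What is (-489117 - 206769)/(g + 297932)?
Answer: -115981/99322 ≈ -1.1677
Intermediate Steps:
(-489117 - 206769)/(g + 297932) = (-489117 - 206769)/(298000 + 297932) = -695886/595932 = -695886*1/595932 = -115981/99322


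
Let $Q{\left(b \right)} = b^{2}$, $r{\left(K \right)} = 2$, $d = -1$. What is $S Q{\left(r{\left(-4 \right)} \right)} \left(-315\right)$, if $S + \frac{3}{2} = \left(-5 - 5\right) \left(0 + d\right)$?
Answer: $-10710$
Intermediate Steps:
$S = \frac{17}{2}$ ($S = - \frac{3}{2} + \left(-5 - 5\right) \left(0 - 1\right) = - \frac{3}{2} - -10 = - \frac{3}{2} + 10 = \frac{17}{2} \approx 8.5$)
$S Q{\left(r{\left(-4 \right)} \right)} \left(-315\right) = \frac{17 \cdot 2^{2}}{2} \left(-315\right) = \frac{17}{2} \cdot 4 \left(-315\right) = 34 \left(-315\right) = -10710$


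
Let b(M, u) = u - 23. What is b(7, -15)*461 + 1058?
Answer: -16460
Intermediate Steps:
b(M, u) = -23 + u
b(7, -15)*461 + 1058 = (-23 - 15)*461 + 1058 = -38*461 + 1058 = -17518 + 1058 = -16460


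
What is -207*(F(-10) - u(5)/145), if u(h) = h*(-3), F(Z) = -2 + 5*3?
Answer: -78660/29 ≈ -2712.4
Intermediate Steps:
F(Z) = 13 (F(Z) = -2 + 15 = 13)
u(h) = -3*h
-207*(F(-10) - u(5)/145) = -207*(13 - (-3*5)/145) = -207*(13 - (-15)/145) = -207*(13 - 1*(-3/29)) = -207*(13 + 3/29) = -207*380/29 = -78660/29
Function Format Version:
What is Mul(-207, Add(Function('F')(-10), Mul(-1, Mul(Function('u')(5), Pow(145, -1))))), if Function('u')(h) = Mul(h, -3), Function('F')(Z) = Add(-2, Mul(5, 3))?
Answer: Rational(-78660, 29) ≈ -2712.4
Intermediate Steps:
Function('F')(Z) = 13 (Function('F')(Z) = Add(-2, 15) = 13)
Function('u')(h) = Mul(-3, h)
Mul(-207, Add(Function('F')(-10), Mul(-1, Mul(Function('u')(5), Pow(145, -1))))) = Mul(-207, Add(13, Mul(-1, Mul(Mul(-3, 5), Pow(145, -1))))) = Mul(-207, Add(13, Mul(-1, Mul(-15, Rational(1, 145))))) = Mul(-207, Add(13, Mul(-1, Rational(-3, 29)))) = Mul(-207, Add(13, Rational(3, 29))) = Mul(-207, Rational(380, 29)) = Rational(-78660, 29)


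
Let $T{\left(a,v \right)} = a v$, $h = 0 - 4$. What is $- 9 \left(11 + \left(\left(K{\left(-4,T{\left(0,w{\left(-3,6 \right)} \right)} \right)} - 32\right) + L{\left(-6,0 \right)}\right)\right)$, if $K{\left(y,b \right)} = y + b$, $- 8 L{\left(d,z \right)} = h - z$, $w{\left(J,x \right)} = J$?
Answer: $\frac{441}{2} \approx 220.5$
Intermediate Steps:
$h = -4$
$L{\left(d,z \right)} = \frac{1}{2} + \frac{z}{8}$ ($L{\left(d,z \right)} = - \frac{-4 - z}{8} = \frac{1}{2} + \frac{z}{8}$)
$K{\left(y,b \right)} = b + y$
$- 9 \left(11 + \left(\left(K{\left(-4,T{\left(0,w{\left(-3,6 \right)} \right)} \right)} - 32\right) + L{\left(-6,0 \right)}\right)\right) = - 9 \left(11 + \left(\left(\left(0 \left(-3\right) - 4\right) - 32\right) + \left(\frac{1}{2} + \frac{1}{8} \cdot 0\right)\right)\right) = - 9 \left(11 + \left(\left(\left(0 - 4\right) - 32\right) + \left(\frac{1}{2} + 0\right)\right)\right) = - 9 \left(11 + \left(\left(-4 - 32\right) + \frac{1}{2}\right)\right) = - 9 \left(11 + \left(-36 + \frac{1}{2}\right)\right) = - 9 \left(11 - \frac{71}{2}\right) = \left(-9\right) \left(- \frac{49}{2}\right) = \frac{441}{2}$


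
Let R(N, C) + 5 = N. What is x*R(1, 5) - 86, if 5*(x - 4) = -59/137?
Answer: -69634/685 ≈ -101.66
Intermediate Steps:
R(N, C) = -5 + N
x = 2681/685 (x = 4 + (-59/137)/5 = 4 + (-59*1/137)/5 = 4 + (⅕)*(-59/137) = 4 - 59/685 = 2681/685 ≈ 3.9139)
x*R(1, 5) - 86 = 2681*(-5 + 1)/685 - 86 = (2681/685)*(-4) - 86 = -10724/685 - 86 = -69634/685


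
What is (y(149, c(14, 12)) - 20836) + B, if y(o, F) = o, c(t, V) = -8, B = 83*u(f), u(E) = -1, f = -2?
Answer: -20770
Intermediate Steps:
B = -83 (B = 83*(-1) = -83)
(y(149, c(14, 12)) - 20836) + B = (149 - 20836) - 83 = -20687 - 83 = -20770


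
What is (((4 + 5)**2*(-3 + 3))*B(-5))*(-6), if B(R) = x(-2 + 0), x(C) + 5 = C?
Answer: 0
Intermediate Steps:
x(C) = -5 + C
B(R) = -7 (B(R) = -5 + (-2 + 0) = -5 - 2 = -7)
(((4 + 5)**2*(-3 + 3))*B(-5))*(-6) = (((4 + 5)**2*(-3 + 3))*(-7))*(-6) = ((9**2*0)*(-7))*(-6) = ((81*0)*(-7))*(-6) = (0*(-7))*(-6) = 0*(-6) = 0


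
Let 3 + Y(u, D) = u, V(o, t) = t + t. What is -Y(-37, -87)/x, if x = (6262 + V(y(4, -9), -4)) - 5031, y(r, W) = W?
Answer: 40/1223 ≈ 0.032706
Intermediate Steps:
V(o, t) = 2*t
Y(u, D) = -3 + u
x = 1223 (x = (6262 + 2*(-4)) - 5031 = (6262 - 8) - 5031 = 6254 - 5031 = 1223)
-Y(-37, -87)/x = -(-3 - 37)/1223 = -(-40)/1223 = -1*(-40/1223) = 40/1223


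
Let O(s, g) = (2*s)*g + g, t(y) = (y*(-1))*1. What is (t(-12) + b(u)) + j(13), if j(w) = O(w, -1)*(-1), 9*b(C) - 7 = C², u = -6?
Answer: 394/9 ≈ 43.778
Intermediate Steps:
t(y) = -y (t(y) = -y*1 = -y)
b(C) = 7/9 + C²/9
O(s, g) = g + 2*g*s (O(s, g) = 2*g*s + g = g + 2*g*s)
j(w) = 1 + 2*w (j(w) = -(1 + 2*w)*(-1) = (-1 - 2*w)*(-1) = 1 + 2*w)
(t(-12) + b(u)) + j(13) = (-1*(-12) + (7/9 + (⅑)*(-6)²)) + (1 + 2*13) = (12 + (7/9 + (⅑)*36)) + (1 + 26) = (12 + (7/9 + 4)) + 27 = (12 + 43/9) + 27 = 151/9 + 27 = 394/9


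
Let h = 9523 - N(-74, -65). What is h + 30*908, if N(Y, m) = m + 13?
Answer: 36815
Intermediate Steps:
N(Y, m) = 13 + m
h = 9575 (h = 9523 - (13 - 65) = 9523 - 1*(-52) = 9523 + 52 = 9575)
h + 30*908 = 9575 + 30*908 = 9575 + 27240 = 36815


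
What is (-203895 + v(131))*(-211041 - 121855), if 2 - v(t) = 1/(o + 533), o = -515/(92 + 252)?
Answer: 12410091498187360/182837 ≈ 6.7875e+10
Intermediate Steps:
o = -515/344 ≈ -1.4971
v(t) = 365330/182837 (v(t) = 2 - 1/(-515/344 + 533) = 2 - 1/182837/344 = 2 - 1*344/182837 = 2 - 344/182837 = 365330/182837)
(-203895 + v(131))*(-211041 - 121855) = (-203895 + 365330/182837)*(-211041 - 121855) = -37279184785/182837*(-332896) = 12410091498187360/182837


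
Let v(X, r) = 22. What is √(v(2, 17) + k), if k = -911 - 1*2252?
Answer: 3*I*√349 ≈ 56.045*I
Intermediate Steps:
k = -3163 (k = -911 - 2252 = -3163)
√(v(2, 17) + k) = √(22 - 3163) = √(-3141) = 3*I*√349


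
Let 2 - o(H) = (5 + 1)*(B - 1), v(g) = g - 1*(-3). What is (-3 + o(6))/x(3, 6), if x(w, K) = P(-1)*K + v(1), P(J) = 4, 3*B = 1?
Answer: 3/28 ≈ 0.10714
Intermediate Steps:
B = ⅓ (B = (⅓)*1 = ⅓ ≈ 0.33333)
v(g) = 3 + g (v(g) = g + 3 = 3 + g)
o(H) = 6 (o(H) = 2 - (5 + 1)*(⅓ - 1) = 2 - 6*(-2)/3 = 2 - 1*(-4) = 2 + 4 = 6)
x(w, K) = 4 + 4*K (x(w, K) = 4*K + (3 + 1) = 4*K + 4 = 4 + 4*K)
(-3 + o(6))/x(3, 6) = (-3 + 6)/(4 + 4*6) = 3/(4 + 24) = 3/28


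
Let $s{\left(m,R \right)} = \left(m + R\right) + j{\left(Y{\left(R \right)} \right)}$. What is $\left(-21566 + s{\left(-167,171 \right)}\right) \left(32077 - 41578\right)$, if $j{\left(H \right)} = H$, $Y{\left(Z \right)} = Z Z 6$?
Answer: $-1462051884$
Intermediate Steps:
$Y{\left(Z \right)} = 6 Z^{2}$ ($Y{\left(Z \right)} = Z^{2} \cdot 6 = 6 Z^{2}$)
$s{\left(m,R \right)} = R + m + 6 R^{2}$ ($s{\left(m,R \right)} = \left(m + R\right) + 6 R^{2} = \left(R + m\right) + 6 R^{2} = R + m + 6 R^{2}$)
$\left(-21566 + s{\left(-167,171 \right)}\right) \left(32077 - 41578\right) = \left(-21566 + \left(171 - 167 + 6 \cdot 171^{2}\right)\right) \left(32077 - 41578\right) = \left(-21566 + \left(171 - 167 + 6 \cdot 29241\right)\right) \left(-9501\right) = \left(-21566 + \left(171 - 167 + 175446\right)\right) \left(-9501\right) = \left(-21566 + 175450\right) \left(-9501\right) = 153884 \left(-9501\right) = -1462051884$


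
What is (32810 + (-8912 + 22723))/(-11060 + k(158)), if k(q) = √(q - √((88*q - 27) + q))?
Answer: -46621/(11060 - √(158 - √14035)) ≈ -4.2177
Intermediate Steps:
k(q) = √(q - √(-27 + 89*q)) (k(q) = √(q - √((-27 + 88*q) + q)) = √(q - √(-27 + 89*q)))
(32810 + (-8912 + 22723))/(-11060 + k(158)) = (32810 + (-8912 + 22723))/(-11060 + √(158 - √(-27 + 89*158))) = (32810 + 13811)/(-11060 + √(158 - √(-27 + 14062))) = 46621/(-11060 + √(158 - √14035))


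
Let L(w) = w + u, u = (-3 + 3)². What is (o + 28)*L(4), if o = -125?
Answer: -388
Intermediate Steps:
u = 0 (u = 0² = 0)
L(w) = w (L(w) = w + 0 = w)
(o + 28)*L(4) = (-125 + 28)*4 = -97*4 = -388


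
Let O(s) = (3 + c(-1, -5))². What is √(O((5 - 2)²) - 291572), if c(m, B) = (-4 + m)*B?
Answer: 2*I*√72697 ≈ 539.25*I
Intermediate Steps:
c(m, B) = B*(-4 + m)
O(s) = 784 (O(s) = (3 - 5*(-4 - 1))² = (3 - 5*(-5))² = (3 + 25)² = 28² = 784)
√(O((5 - 2)²) - 291572) = √(784 - 291572) = √(-290788) = 2*I*√72697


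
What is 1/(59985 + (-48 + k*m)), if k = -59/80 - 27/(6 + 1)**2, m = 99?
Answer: 3920/234452991 ≈ 1.6720e-5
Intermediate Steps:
k = -5051/3920 (k = -59*1/80 - 27/(7**2) = -59/80 - 27/49 = -5051/3920 ≈ -1.2885)
1/(59985 + (-48 + k*m)) = 1/(59985 + (-48 - 5051/3920*99)) = 1/(59985 + (-48 - 500049/3920)) = 1/(59985 - 688209/3920) = 1/(234452991/3920) = 3920/234452991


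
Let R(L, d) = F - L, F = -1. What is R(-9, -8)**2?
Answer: 64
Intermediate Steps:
R(L, d) = -1 - L
R(-9, -8)**2 = (-1 - 1*(-9))**2 = (-1 + 9)**2 = 8**2 = 64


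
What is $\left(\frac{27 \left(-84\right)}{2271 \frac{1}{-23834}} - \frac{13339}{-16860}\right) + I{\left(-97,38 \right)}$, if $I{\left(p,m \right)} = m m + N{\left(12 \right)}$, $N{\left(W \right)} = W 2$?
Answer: $\frac{322538188423}{12763020} \approx 25271.0$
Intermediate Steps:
$N{\left(W \right)} = 2 W$
$I{\left(p,m \right)} = 24 + m^{2}$ ($I{\left(p,m \right)} = m m + 2 \cdot 12 = m^{2} + 24 = 24 + m^{2}$)
$\left(\frac{27 \left(-84\right)}{2271 \frac{1}{-23834}} - \frac{13339}{-16860}\right) + I{\left(-97,38 \right)} = \left(\frac{27 \left(-84\right)}{2271 \frac{1}{-23834}} - \frac{13339}{-16860}\right) + \left(24 + 38^{2}\right) = \left(- \frac{2268}{2271 \left(- \frac{1}{23834}\right)} - - \frac{13339}{16860}\right) + \left(24 + 1444\right) = \left(- \frac{2268}{- \frac{2271}{23834}} + \frac{13339}{16860}\right) + 1468 = \left(\left(-2268\right) \left(- \frac{23834}{2271}\right) + \frac{13339}{16860}\right) + 1468 = \left(\frac{18018504}{757} + \frac{13339}{16860}\right) + 1468 = \frac{303802075063}{12763020} + 1468 = \frac{322538188423}{12763020}$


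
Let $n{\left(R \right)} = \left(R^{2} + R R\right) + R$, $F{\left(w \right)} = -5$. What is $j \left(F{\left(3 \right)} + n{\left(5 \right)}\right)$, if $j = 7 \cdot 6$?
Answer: $2100$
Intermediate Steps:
$j = 42$
$n{\left(R \right)} = R + 2 R^{2}$ ($n{\left(R \right)} = \left(R^{2} + R^{2}\right) + R = 2 R^{2} + R = R + 2 R^{2}$)
$j \left(F{\left(3 \right)} + n{\left(5 \right)}\right) = 42 \left(-5 + 5 \left(1 + 2 \cdot 5\right)\right) = 42 \left(-5 + 5 \left(1 + 10\right)\right) = 42 \left(-5 + 5 \cdot 11\right) = 42 \left(-5 + 55\right) = 42 \cdot 50 = 2100$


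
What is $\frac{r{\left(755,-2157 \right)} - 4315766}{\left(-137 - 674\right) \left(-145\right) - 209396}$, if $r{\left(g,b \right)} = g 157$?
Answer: $\frac{4197231}{91801} \approx 45.721$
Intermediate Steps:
$r{\left(g,b \right)} = 157 g$
$\frac{r{\left(755,-2157 \right)} - 4315766}{\left(-137 - 674\right) \left(-145\right) - 209396} = \frac{157 \cdot 755 - 4315766}{\left(-137 - 674\right) \left(-145\right) - 209396} = \frac{118535 - 4315766}{\left(-811\right) \left(-145\right) - 209396} = - \frac{4197231}{117595 - 209396} = - \frac{4197231}{-91801} = \left(-4197231\right) \left(- \frac{1}{91801}\right) = \frac{4197231}{91801}$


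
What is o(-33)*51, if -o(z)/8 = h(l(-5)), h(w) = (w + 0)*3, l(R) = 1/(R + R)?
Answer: 612/5 ≈ 122.40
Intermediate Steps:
l(R) = 1/(2*R)
h(w) = 3*w (h(w) = w*3 = 3*w)
o(z) = 12/5 (o(z) = -24*(½)/(-5) = -24*(½)*(-⅕) = -24*(-1)/10 = -8*(-3/10) = 12/5)
o(-33)*51 = (12/5)*51 = 612/5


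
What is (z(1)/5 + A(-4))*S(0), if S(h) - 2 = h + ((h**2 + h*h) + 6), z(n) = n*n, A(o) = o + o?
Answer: -312/5 ≈ -62.400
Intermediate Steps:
A(o) = 2*o
z(n) = n**2
S(h) = 8 + h + 2*h**2 (S(h) = 2 + (h + ((h**2 + h*h) + 6)) = 2 + (h + ((h**2 + h**2) + 6)) = 2 + (h + (2*h**2 + 6)) = 2 + (h + (6 + 2*h**2)) = 2 + (6 + h + 2*h**2) = 8 + h + 2*h**2)
(z(1)/5 + A(-4))*S(0) = (1**2/5 + 2*(-4))*(8 + 0 + 2*0**2) = (1*(1/5) - 8)*(8 + 0 + 2*0) = (1/5 - 8)*(8 + 0 + 0) = -39/5*8 = -312/5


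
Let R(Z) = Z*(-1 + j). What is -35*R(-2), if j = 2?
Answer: 70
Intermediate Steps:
R(Z) = Z (R(Z) = Z*(-1 + 2) = Z*1 = Z)
-35*R(-2) = -35*(-2) = 70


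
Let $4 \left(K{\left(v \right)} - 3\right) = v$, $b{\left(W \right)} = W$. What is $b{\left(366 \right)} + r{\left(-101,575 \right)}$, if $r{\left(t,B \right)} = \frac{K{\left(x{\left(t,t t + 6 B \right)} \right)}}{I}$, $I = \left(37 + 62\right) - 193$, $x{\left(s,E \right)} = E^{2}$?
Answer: $- \frac{186212197}{376} \approx -4.9525 \cdot 10^{5}$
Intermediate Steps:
$K{\left(v \right)} = 3 + \frac{v}{4}$
$I = -94$ ($I = 99 - 193 = -94$)
$r{\left(t,B \right)} = - \frac{3}{94} - \frac{\left(t^{2} + 6 B\right)^{2}}{376}$ ($r{\left(t,B \right)} = \frac{3 + \frac{\left(t t + 6 B\right)^{2}}{4}}{-94} = \left(3 + \frac{\left(t^{2} + 6 B\right)^{2}}{4}\right) \left(- \frac{1}{94}\right) = - \frac{3}{94} - \frac{\left(t^{2} + 6 B\right)^{2}}{376}$)
$b{\left(366 \right)} + r{\left(-101,575 \right)} = 366 - \left(\frac{3}{94} + \frac{\left(\left(-101\right)^{2} + 6 \cdot 575\right)^{2}}{376}\right) = 366 - \left(\frac{3}{94} + \frac{\left(10201 + 3450\right)^{2}}{376}\right) = 366 - \left(\frac{3}{94} + \frac{13651^{2}}{376}\right) = 366 - \frac{186349813}{376} = - \frac{186212197}{376}$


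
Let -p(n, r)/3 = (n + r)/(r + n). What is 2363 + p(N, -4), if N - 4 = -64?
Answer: 2360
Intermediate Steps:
N = -60 (N = 4 - 64 = -60)
p(n, r) = -3 (p(n, r) = -3*(n + r)/(r + n) = -3*(n + r)/(n + r) = -3*1 = -3)
2363 + p(N, -4) = 2363 - 3 = 2360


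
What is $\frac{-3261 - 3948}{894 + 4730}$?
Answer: $- \frac{7209}{5624} \approx -1.2818$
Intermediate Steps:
$\frac{-3261 - 3948}{894 + 4730} = - \frac{7209}{5624}$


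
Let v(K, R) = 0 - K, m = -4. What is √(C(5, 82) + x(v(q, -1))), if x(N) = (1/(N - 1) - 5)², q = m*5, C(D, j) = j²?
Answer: 10*√24362/19 ≈ 82.149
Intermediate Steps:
q = -20 (q = -4*5 = -20)
v(K, R) = -K
x(N) = (-5 + 1/(-1 + N))² (x(N) = (1/(-1 + N) - 5)² = (-5 + 1/(-1 + N))²)
√(C(5, 82) + x(v(q, -1))) = √(82² + (-6 + 5*(-1*(-20)))²/(-1 - 1*(-20))²) = √(6724 + (-6 + 5*20)²/(-1 + 20)²) = √(6724 + (-6 + 100)²/19²) = √(6724 + (1/361)*94²) = √(6724 + (1/361)*8836) = √(6724 + 8836/361) = √(2436200/361) = 10*√24362/19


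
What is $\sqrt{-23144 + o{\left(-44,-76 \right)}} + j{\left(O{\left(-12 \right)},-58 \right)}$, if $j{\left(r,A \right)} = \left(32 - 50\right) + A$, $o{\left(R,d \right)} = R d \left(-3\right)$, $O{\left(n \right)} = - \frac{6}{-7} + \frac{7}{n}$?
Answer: $-76 + 2 i \sqrt{8294} \approx -76.0 + 182.14 i$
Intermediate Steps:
$O{\left(n \right)} = \frac{6}{7} + \frac{7}{n}$ ($O{\left(n \right)} = \left(-6\right) \left(- \frac{1}{7}\right) + \frac{7}{n} = \frac{6}{7} + \frac{7}{n}$)
$o{\left(R,d \right)} = - 3 R d$
$j{\left(r,A \right)} = -18 + A$ ($j{\left(r,A \right)} = \left(32 - 50\right) + A = -18 + A$)
$\sqrt{-23144 + o{\left(-44,-76 \right)}} + j{\left(O{\left(-12 \right)},-58 \right)} = \sqrt{-23144 - \left(-132\right) \left(-76\right)} - 76 = \sqrt{-23144 - 10032} - 76 = \sqrt{-33176} - 76 = 2 i \sqrt{8294} - 76 = -76 + 2 i \sqrt{8294}$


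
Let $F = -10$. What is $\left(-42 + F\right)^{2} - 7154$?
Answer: $-4450$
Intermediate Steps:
$\left(-42 + F\right)^{2} - 7154 = \left(-42 - 10\right)^{2} - 7154 = \left(-52\right)^{2} - 7154 = 2704 - 7154 = -4450$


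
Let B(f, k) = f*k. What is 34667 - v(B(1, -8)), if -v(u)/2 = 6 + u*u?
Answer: 34807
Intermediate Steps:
v(u) = -12 - 2*u² (v(u) = -2*(6 + u*u) = -2*(6 + u²) = -12 - 2*u²)
34667 - v(B(1, -8)) = 34667 - (-12 - 2*(1*(-8))²) = 34667 - (-12 - 2*(-8)²) = 34667 - (-12 - 2*64) = 34667 - (-12 - 128) = 34667 - 1*(-140) = 34667 + 140 = 34807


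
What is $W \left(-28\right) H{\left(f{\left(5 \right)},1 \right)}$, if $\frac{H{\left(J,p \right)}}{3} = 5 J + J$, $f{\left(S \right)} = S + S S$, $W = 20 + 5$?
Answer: $-378000$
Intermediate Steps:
$W = 25$
$f{\left(S \right)} = S + S^{2}$
$H{\left(J,p \right)} = 18 J$ ($H{\left(J,p \right)} = 3 \left(5 J + J\right) = 3 \cdot 6 J = 18 J$)
$W \left(-28\right) H{\left(f{\left(5 \right)},1 \right)} = 25 \left(-28\right) 18 \cdot 5 \left(1 + 5\right) = - 700 \cdot 18 \cdot 5 \cdot 6 = - 700 \cdot 18 \cdot 30 = \left(-700\right) 540 = -378000$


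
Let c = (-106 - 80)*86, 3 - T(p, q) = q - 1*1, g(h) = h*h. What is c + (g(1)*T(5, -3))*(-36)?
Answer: -16248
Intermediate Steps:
g(h) = h**2
T(p, q) = 4 - q (T(p, q) = 3 - (q - 1*1) = 3 - (q - 1) = 3 - (-1 + q) = 3 + (1 - q) = 4 - q)
c = -15996 (c = -186*86 = -15996)
c + (g(1)*T(5, -3))*(-36) = -15996 + (1**2*(4 - 1*(-3)))*(-36) = -15996 + (1*(4 + 3))*(-36) = -15996 + (1*7)*(-36) = -15996 + 7*(-36) = -15996 - 252 = -16248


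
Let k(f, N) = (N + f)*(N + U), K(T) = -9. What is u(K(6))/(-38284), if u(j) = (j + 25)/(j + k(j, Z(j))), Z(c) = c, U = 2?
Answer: -4/1119807 ≈ -3.5720e-6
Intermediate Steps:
k(f, N) = (2 + N)*(N + f) (k(f, N) = (N + f)*(N + 2) = (N + f)*(2 + N) = (2 + N)*(N + f))
u(j) = (25 + j)/(2*j**2 + 5*j) (u(j) = (j + 25)/(j + (j**2 + 2*j + 2*j + j*j)) = (25 + j)/(j + (j**2 + 2*j + 2*j + j**2)) = (25 + j)/(j + (2*j**2 + 4*j)) = (25 + j)/(2*j**2 + 5*j))
u(K(6))/(-38284) = ((25 - 9)/((-9)*(5 + 2*(-9))))/(-38284) = -1/9*16/(5 - 18)*(-1/38284) = -1/9*16/(-13)*(-1/38284) = -1/9*(-1/13)*16*(-1/38284) = (16/117)*(-1/38284) = -4/1119807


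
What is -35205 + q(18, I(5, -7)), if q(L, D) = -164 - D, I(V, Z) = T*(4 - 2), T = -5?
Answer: -35359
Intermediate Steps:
I(V, Z) = -10 (I(V, Z) = -5*(4 - 2) = -5*2 = -10)
-35205 + q(18, I(5, -7)) = -35205 + (-164 - 1*(-10)) = -35205 + (-164 + 10) = -35205 - 154 = -35359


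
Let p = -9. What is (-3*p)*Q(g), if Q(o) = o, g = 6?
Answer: 162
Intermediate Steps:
(-3*p)*Q(g) = -3*(-9)*6 = 27*6 = 162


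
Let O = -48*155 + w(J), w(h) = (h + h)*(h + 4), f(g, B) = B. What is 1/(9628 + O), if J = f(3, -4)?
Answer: 1/2188 ≈ 0.00045704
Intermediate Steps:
J = -4
w(h) = 2*h*(4 + h) (w(h) = (2*h)*(4 + h) = 2*h*(4 + h))
O = -7440 (O = -48*155 + 2*(-4)*(4 - 4) = -7440 + 2*(-4)*0 = -7440 + 0 = -7440)
1/(9628 + O) = 1/(9628 - 7440) = 1/2188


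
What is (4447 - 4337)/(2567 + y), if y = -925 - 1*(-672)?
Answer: 55/1157 ≈ 0.047537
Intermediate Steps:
y = -253 (y = -925 + 672 = -253)
(4447 - 4337)/(2567 + y) = (4447 - 4337)/(2567 - 253) = 110/2314 = 110*(1/2314) = 55/1157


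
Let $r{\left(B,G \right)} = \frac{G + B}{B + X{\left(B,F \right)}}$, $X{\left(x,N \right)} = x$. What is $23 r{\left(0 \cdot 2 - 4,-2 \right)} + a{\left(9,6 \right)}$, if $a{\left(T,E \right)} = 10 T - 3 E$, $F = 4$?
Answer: $\frac{357}{4} \approx 89.25$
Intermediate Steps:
$r{\left(B,G \right)} = \frac{B + G}{2 B}$ ($r{\left(B,G \right)} = \frac{G + B}{B + B} = \frac{B + G}{2 B}$)
$a{\left(T,E \right)} = - 3 E + 10 T$
$23 r{\left(0 \cdot 2 - 4,-2 \right)} + a{\left(9,6 \right)} = 23 \frac{\left(0 \cdot 2 - 4\right) - 2}{2 \left(0 \cdot 2 - 4\right)} + \left(\left(-3\right) 6 + 10 \cdot 9\right) = 23 \frac{\left(0 - 4\right) - 2}{2 \left(0 - 4\right)} + \left(-18 + 90\right) = 23 \frac{-4 - 2}{2 \left(-4\right)} + 72 = 23 \cdot \frac{1}{2} \left(- \frac{1}{4}\right) \left(-6\right) + 72 = 23 \cdot \frac{3}{4} + 72 = \frac{69}{4} + 72 = \frac{357}{4}$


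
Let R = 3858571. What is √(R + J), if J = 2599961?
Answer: 2*√1614633 ≈ 2541.4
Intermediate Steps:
√(R + J) = √(3858571 + 2599961) = √6458532 = 2*√1614633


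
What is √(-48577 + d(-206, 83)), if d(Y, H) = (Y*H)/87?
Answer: I*√369166839/87 ≈ 220.85*I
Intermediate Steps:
d(Y, H) = H*Y/87 (d(Y, H) = (H*Y)*(1/87) = H*Y/87)
√(-48577 + d(-206, 83)) = √(-48577 + (1/87)*83*(-206)) = √(-48577 - 17098/87) = √(-4243297/87) = I*√369166839/87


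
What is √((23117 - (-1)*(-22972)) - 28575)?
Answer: I*√28430 ≈ 168.61*I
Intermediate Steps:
√((23117 - (-1)*(-22972)) - 28575) = √((23117 - 1*22972) - 28575) = √((23117 - 22972) - 28575) = √(145 - 28575) = √(-28430) = I*√28430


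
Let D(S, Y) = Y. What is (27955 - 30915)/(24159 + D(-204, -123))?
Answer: -740/6009 ≈ -0.12315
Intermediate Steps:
(27955 - 30915)/(24159 + D(-204, -123)) = (27955 - 30915)/(24159 - 123) = -2960/24036 = -2960*1/24036 = -740/6009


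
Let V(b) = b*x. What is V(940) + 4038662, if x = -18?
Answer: 4021742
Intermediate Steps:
V(b) = -18*b (V(b) = b*(-18) = -18*b)
V(940) + 4038662 = -18*940 + 4038662 = -16920 + 4038662 = 4021742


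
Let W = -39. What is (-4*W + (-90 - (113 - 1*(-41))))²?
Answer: 7744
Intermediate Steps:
(-4*W + (-90 - (113 - 1*(-41))))² = (-4*(-39) + (-90 - (113 - 1*(-41))))² = (156 + (-90 - (113 + 41)))² = (156 + (-90 - 1*154))² = (156 + (-90 - 154))² = (156 - 244)² = (-88)² = 7744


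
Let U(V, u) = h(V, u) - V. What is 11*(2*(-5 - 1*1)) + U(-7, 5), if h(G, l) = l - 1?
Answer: -121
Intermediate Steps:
h(G, l) = -1 + l
U(V, u) = -1 + u - V (U(V, u) = (-1 + u) - V = -1 + u - V)
11*(2*(-5 - 1*1)) + U(-7, 5) = 11*(2*(-5 - 1*1)) + (-1 + 5 - 1*(-7)) = 11*(2*(-5 - 1)) + (-1 + 5 + 7) = 11*(2*(-6)) + 11 = 11*(-12) + 11 = -132 + 11 = -121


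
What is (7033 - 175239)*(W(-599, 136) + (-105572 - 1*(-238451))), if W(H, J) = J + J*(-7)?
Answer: -22213788978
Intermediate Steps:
W(H, J) = -6*J (W(H, J) = J - 7*J = -6*J)
(7033 - 175239)*(W(-599, 136) + (-105572 - 1*(-238451))) = (7033 - 175239)*(-6*136 + (-105572 - 1*(-238451))) = -168206*(-816 + (-105572 + 238451)) = -168206*(-816 + 132879) = -168206*132063 = -22213788978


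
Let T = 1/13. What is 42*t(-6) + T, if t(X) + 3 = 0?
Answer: -1637/13 ≈ -125.92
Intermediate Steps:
t(X) = -3 (t(X) = -3 + 0 = -3)
T = 1/13 ≈ 0.076923
42*t(-6) + T = 42*(-3) + 1/13 = -126 + 1/13 = -1637/13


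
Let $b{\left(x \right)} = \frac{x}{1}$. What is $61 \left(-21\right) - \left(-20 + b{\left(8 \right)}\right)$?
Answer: $-1269$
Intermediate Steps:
$b{\left(x \right)} = x$ ($b{\left(x \right)} = x 1 = x$)
$61 \left(-21\right) - \left(-20 + b{\left(8 \right)}\right) = 61 \left(-21\right) + \left(20 - 8\right) = -1281 + \left(20 - 8\right) = -1281 + 12 = -1269$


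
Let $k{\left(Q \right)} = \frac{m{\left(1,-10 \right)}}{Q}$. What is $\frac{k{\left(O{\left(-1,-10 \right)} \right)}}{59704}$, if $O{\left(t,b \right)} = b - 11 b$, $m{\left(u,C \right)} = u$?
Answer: $\frac{1}{5970400} \approx 1.6749 \cdot 10^{-7}$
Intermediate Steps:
$O{\left(t,b \right)} = - 10 b$
$k{\left(Q \right)} = \frac{1}{Q}$ ($k{\left(Q \right)} = 1 \frac{1}{Q} = \frac{1}{Q}$)
$\frac{k{\left(O{\left(-1,-10 \right)} \right)}}{59704} = \frac{1}{\left(-10\right) \left(-10\right) 59704} = \frac{1}{100} \cdot \frac{1}{59704} = \frac{1}{5970400}$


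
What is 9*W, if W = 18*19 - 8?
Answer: 3006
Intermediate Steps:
W = 334 (W = 342 - 8 = 334)
9*W = 9*334 = 3006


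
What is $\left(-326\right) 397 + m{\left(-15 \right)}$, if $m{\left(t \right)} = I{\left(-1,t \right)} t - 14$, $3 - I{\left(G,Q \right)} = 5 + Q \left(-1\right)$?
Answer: $-129181$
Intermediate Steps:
$I{\left(G,Q \right)} = -2 + Q$ ($I{\left(G,Q \right)} = 3 - \left(5 + Q \left(-1\right)\right) = 3 - \left(5 - Q\right) = 3 + \left(-5 + Q\right) = -2 + Q$)
$m{\left(t \right)} = -14 + t \left(-2 + t\right)$ ($m{\left(t \right)} = \left(-2 + t\right) t - 14 = t \left(-2 + t\right) - 14 = -14 + t \left(-2 + t\right)$)
$\left(-326\right) 397 + m{\left(-15 \right)} = \left(-326\right) 397 - \left(14 + 15 \left(-2 - 15\right)\right) = -129422 - -241 = -129422 + \left(-14 + 255\right) = -129422 + 241 = -129181$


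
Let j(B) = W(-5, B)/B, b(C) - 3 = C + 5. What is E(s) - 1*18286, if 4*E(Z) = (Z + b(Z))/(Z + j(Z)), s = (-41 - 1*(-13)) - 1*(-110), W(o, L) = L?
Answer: -1517695/83 ≈ -18285.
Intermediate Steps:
b(C) = 8 + C (b(C) = 3 + (C + 5) = 3 + (5 + C) = 8 + C)
j(B) = 1 (j(B) = B/B = 1)
s = 82 (s = (-41 + 13) + 110 = -28 + 110 = 82)
E(Z) = (8 + 2*Z)/(4*(1 + Z)) (E(Z) = ((Z + (8 + Z))/(Z + 1))/4 = ((8 + 2*Z)/(1 + Z))/4 = (8 + 2*Z)/(4*(1 + Z)))
E(s) - 1*18286 = (4 + 82)/(2*(1 + 82)) - 1*18286 = (1/2)*86/83 - 18286 = (1/2)*(1/83)*86 - 18286 = 43/83 - 18286 = -1517695/83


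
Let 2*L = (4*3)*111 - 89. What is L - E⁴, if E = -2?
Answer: 1211/2 ≈ 605.50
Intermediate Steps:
L = 1243/2 (L = ((4*3)*111 - 89)/2 = (12*111 - 89)/2 = (1332 - 89)/2 = (½)*1243 = 1243/2 ≈ 621.50)
L - E⁴ = 1243/2 - 1*(-2)⁴ = 1243/2 - 1*16 = 1243/2 - 16 = 1211/2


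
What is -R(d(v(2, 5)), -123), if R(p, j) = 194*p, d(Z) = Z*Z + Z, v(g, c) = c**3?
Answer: -3055500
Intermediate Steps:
d(Z) = Z + Z**2 (d(Z) = Z**2 + Z = Z + Z**2)
-R(d(v(2, 5)), -123) = -194*5**3*(1 + 5**3) = -194*125*(1 + 125) = -194*125*126 = -194*15750 = -1*3055500 = -3055500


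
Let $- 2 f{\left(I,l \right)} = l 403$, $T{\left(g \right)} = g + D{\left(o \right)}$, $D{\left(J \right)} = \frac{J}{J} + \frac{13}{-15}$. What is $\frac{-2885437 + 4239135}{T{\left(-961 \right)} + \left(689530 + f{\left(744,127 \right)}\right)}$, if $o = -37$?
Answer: $\frac{40610940}{19889359} \approx 2.0418$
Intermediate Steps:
$D{\left(J \right)} = \frac{2}{15}$ ($D{\left(J \right)} = 1 + 13 \left(- \frac{1}{15}\right) = 1 - \frac{13}{15} = \frac{2}{15}$)
$T{\left(g \right)} = \frac{2}{15} + g$ ($T{\left(g \right)} = g + \frac{2}{15} = \frac{2}{15} + g$)
$f{\left(I,l \right)} = - \frac{403 l}{2}$ ($f{\left(I,l \right)} = - \frac{l 403}{2} = - \frac{403 l}{2}$)
$\frac{-2885437 + 4239135}{T{\left(-961 \right)} + \left(689530 + f{\left(744,127 \right)}\right)} = \frac{-2885437 + 4239135}{\left(\frac{2}{15} - 961\right) + \left(689530 - \frac{51181}{2}\right)} = \frac{1353698}{- \frac{14413}{15} + \left(689530 - \frac{51181}{2}\right)} = \frac{1353698}{- \frac{14413}{15} + \frac{1327879}{2}} = \frac{1353698}{\frac{19889359}{30}} = 1353698 \cdot \frac{30}{19889359} = \frac{40610940}{19889359}$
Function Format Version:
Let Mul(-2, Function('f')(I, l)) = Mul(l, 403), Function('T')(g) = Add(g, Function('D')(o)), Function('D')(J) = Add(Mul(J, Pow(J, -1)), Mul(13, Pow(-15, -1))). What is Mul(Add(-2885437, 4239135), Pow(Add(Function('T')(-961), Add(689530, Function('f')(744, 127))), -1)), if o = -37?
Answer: Rational(40610940, 19889359) ≈ 2.0418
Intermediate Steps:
Function('D')(J) = Rational(2, 15) (Function('D')(J) = Add(1, Mul(13, Rational(-1, 15))) = Add(1, Rational(-13, 15)) = Rational(2, 15))
Function('T')(g) = Add(Rational(2, 15), g) (Function('T')(g) = Add(g, Rational(2, 15)) = Add(Rational(2, 15), g))
Function('f')(I, l) = Mul(Rational(-403, 2), l) (Function('f')(I, l) = Mul(Rational(-1, 2), Mul(l, 403)) = Mul(Rational(-1, 2), Mul(403, l)) = Mul(Rational(-403, 2), l))
Mul(Add(-2885437, 4239135), Pow(Add(Function('T')(-961), Add(689530, Function('f')(744, 127))), -1)) = Mul(Add(-2885437, 4239135), Pow(Add(Add(Rational(2, 15), -961), Add(689530, Mul(Rational(-403, 2), 127))), -1)) = Mul(1353698, Pow(Add(Rational(-14413, 15), Add(689530, Rational(-51181, 2))), -1)) = Mul(1353698, Pow(Add(Rational(-14413, 15), Rational(1327879, 2)), -1)) = Mul(1353698, Pow(Rational(19889359, 30), -1)) = Mul(1353698, Rational(30, 19889359)) = Rational(40610940, 19889359)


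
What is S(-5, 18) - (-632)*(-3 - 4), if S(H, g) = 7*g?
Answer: -4298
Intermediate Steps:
S(-5, 18) - (-632)*(-3 - 4) = 7*18 - (-632)*(-3 - 4) = 126 - (-632)*(-7) = 126 - 316*14 = 126 - 4424 = -4298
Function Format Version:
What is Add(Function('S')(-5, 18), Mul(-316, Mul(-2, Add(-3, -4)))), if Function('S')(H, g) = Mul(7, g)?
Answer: -4298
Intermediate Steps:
Add(Function('S')(-5, 18), Mul(-316, Mul(-2, Add(-3, -4)))) = Add(Mul(7, 18), Mul(-316, Mul(-2, Add(-3, -4)))) = Add(126, Mul(-316, Mul(-2, -7))) = Add(126, Mul(-316, 14)) = Add(126, -4424) = -4298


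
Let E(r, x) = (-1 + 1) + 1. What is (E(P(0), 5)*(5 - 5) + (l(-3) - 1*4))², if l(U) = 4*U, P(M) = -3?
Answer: 256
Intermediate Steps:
E(r, x) = 1 (E(r, x) = 0 + 1 = 1)
(E(P(0), 5)*(5 - 5) + (l(-3) - 1*4))² = (1*(5 - 5) + (4*(-3) - 1*4))² = (1*0 + (-12 - 4))² = (0 - 16)² = (-16)² = 256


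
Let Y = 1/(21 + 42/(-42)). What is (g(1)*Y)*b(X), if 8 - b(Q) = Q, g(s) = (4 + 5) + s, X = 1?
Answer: 7/2 ≈ 3.5000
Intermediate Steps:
g(s) = 9 + s
b(Q) = 8 - Q
Y = 1/20 (Y = 1/(21 + 42*(-1/42)) = 1/(21 - 1) = 1/20 ≈ 0.050000)
(g(1)*Y)*b(X) = ((9 + 1)*(1/20))*(8 - 1*1) = (10*(1/20))*(8 - 1) = (½)*7 = 7/2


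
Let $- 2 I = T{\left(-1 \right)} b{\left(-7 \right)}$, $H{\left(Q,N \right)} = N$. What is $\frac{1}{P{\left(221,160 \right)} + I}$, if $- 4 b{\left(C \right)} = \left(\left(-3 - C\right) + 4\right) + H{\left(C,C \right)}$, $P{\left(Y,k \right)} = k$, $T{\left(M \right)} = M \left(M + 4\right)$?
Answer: $\frac{8}{1277} \approx 0.0062647$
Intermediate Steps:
$T{\left(M \right)} = M \left(4 + M\right)$
$b{\left(C \right)} = - \frac{1}{4}$ ($b{\left(C \right)} = - \frac{\left(\left(-3 - C\right) + 4\right) + C}{4} = - \frac{\left(1 - C\right) + C}{4} = \left(- \frac{1}{4}\right) 1 = - \frac{1}{4}$)
$I = - \frac{3}{8}$ ($I = - \frac{- (4 - 1) \left(- \frac{1}{4}\right)}{2} = - \frac{\left(-1\right) 3 \left(- \frac{1}{4}\right)}{2} = - \frac{\left(-3\right) \left(- \frac{1}{4}\right)}{2} = \left(- \frac{1}{2}\right) \frac{3}{4} = - \frac{3}{8} \approx -0.375$)
$\frac{1}{P{\left(221,160 \right)} + I} = \frac{1}{160 - \frac{3}{8}} = \frac{1}{\frac{1277}{8}} = \frac{8}{1277}$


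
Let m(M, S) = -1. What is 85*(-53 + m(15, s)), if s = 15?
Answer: -4590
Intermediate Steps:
85*(-53 + m(15, s)) = 85*(-53 - 1) = 85*(-54) = -4590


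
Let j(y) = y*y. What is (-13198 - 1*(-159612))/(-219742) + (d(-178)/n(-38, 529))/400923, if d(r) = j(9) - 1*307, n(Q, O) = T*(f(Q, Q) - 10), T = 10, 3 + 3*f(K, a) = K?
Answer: -3473114708462/5212560960405 ≈ -0.66630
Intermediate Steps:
j(y) = y**2
f(K, a) = -1 + K/3
n(Q, O) = -110 + 10*Q/3 (n(Q, O) = 10*((-1 + Q/3) - 10) = 10*(-11 + Q/3) = -110 + 10*Q/3)
d(r) = -226 (d(r) = 9**2 - 1*307 = 81 - 307 = -226)
(-13198 - 1*(-159612))/(-219742) + (d(-178)/n(-38, 529))/400923 = (-13198 - 1*(-159612))/(-219742) - 226/(-110 + (10/3)*(-38))/400923 = (-13198 + 159612)*(-1/219742) - 226/(-110 - 380/3)*(1/400923) = 146414*(-1/219742) - 226/(-710/3)*(1/400923) = -73207/109871 - 226*(-3/710)*(1/400923) = -73207/109871 + (339/355)*(1/400923) = -73207/109871 + 113/47442555 = -3473114708462/5212560960405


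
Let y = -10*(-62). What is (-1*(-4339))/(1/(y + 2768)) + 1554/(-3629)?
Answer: 53348229074/3629 ≈ 1.4701e+7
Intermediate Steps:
y = 620
(-1*(-4339))/(1/(y + 2768)) + 1554/(-3629) = (-1*(-4339))/(1/(620 + 2768)) + 1554/(-3629) = 4339/(1/3388) + 1554*(-1/3629) = 4339/(1/3388) - 1554/3629 = 4339*3388 - 1554/3629 = 14700532 - 1554/3629 = 53348229074/3629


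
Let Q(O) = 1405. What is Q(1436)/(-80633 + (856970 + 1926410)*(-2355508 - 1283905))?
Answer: -1405/10129869436573 ≈ -1.3870e-10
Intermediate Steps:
Q(1436)/(-80633 + (856970 + 1926410)*(-2355508 - 1283905)) = 1405/(-80633 + (856970 + 1926410)*(-2355508 - 1283905)) = 1405/(-80633 + 2783380*(-3639413)) = 1405/(-80633 - 10129869355940) = 1405/(-10129869436573) = 1405*(-1/10129869436573) = -1405/10129869436573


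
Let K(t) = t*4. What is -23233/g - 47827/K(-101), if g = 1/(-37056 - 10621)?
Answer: 447502663191/404 ≈ 1.1077e+9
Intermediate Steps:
K(t) = 4*t
g = -1/47677 (g = 1/(-47677) = -1/47677 ≈ -2.0974e-5)
-23233/g - 47827/K(-101) = -23233/(-1/47677) - 47827/(4*(-101)) = -23233*(-47677) - 47827/(-404) = 1107679741 - 47827*(-1/404) = 1107679741 + 47827/404 = 447502663191/404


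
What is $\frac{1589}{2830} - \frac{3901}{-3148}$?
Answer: $\frac{8021001}{4454420} \approx 1.8007$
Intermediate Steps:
$\frac{1589}{2830} - \frac{3901}{-3148} = 1589 \cdot \frac{1}{2830} - - \frac{3901}{3148} = \frac{1589}{2830} + \frac{3901}{3148} = \frac{8021001}{4454420}$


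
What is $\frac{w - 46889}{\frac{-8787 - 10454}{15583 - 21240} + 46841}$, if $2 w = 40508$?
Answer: $- \frac{150674195}{264998778} \approx -0.56858$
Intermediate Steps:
$w = 20254$ ($w = \frac{1}{2} \cdot 40508 = 20254$)
$\frac{w - 46889}{\frac{-8787 - 10454}{15583 - 21240} + 46841} = \frac{20254 - 46889}{\frac{-8787 - 10454}{15583 - 21240} + 46841} = - \frac{26635}{- \frac{19241}{-5657} + 46841} = - \frac{26635}{\left(-19241\right) \left(- \frac{1}{5657}\right) + 46841} = - \frac{26635}{\frac{19241}{5657} + 46841} = - \frac{26635}{\frac{264998778}{5657}} = \left(-26635\right) \frac{5657}{264998778} = - \frac{150674195}{264998778}$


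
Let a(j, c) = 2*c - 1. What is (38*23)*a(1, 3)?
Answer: 4370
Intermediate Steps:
a(j, c) = -1 + 2*c
(38*23)*a(1, 3) = (38*23)*(-1 + 2*3) = 874*(-1 + 6) = 874*5 = 4370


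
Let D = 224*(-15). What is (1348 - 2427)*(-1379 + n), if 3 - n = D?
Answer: -2140736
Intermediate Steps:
D = -3360
n = 3363 (n = 3 - 1*(-3360) = 3 + 3360 = 3363)
(1348 - 2427)*(-1379 + n) = (1348 - 2427)*(-1379 + 3363) = -1079*1984 = -2140736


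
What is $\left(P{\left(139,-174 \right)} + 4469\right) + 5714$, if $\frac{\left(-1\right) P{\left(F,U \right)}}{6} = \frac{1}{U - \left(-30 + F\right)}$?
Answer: $\frac{2881795}{283} \approx 10183.0$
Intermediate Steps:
$P{\left(F,U \right)} = - \frac{6}{30 + U - F}$ ($P{\left(F,U \right)} = - \frac{6}{U - \left(-30 + F\right)} = - \frac{6}{30 + U - F}$)
$\left(P{\left(139,-174 \right)} + 4469\right) + 5714 = \left(\frac{6}{-30 + 139 - -174} + 4469\right) + 5714 = \left(\frac{6}{-30 + 139 + 174} + 4469\right) + 5714 = \left(\frac{6}{283} + 4469\right) + 5714 = \frac{1264733}{283} + 5714 = \frac{2881795}{283}$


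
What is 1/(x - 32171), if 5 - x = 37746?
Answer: -1/69912 ≈ -1.4304e-5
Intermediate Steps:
x = -37741 (x = 5 - 1*37746 = 5 - 37746 = -37741)
1/(x - 32171) = 1/(-37741 - 32171) = 1/(-69912) = -1/69912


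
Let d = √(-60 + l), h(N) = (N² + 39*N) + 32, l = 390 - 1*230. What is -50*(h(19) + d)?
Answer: -57200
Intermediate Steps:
l = 160 (l = 390 - 230 = 160)
h(N) = 32 + N² + 39*N
d = 10 (d = √(-60 + 160) = √100 = 10)
-50*(h(19) + d) = -50*((32 + 19² + 39*19) + 10) = -50*((32 + 361 + 741) + 10) = -50*(1134 + 10) = -50*1144 = -57200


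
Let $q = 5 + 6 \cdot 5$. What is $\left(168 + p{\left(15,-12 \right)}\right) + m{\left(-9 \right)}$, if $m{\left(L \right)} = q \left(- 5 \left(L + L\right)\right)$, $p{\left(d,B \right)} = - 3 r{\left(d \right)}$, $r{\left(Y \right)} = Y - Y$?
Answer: $3318$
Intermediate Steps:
$q = 35$ ($q = 5 + 30 = 35$)
$r{\left(Y \right)} = 0$
$p{\left(d,B \right)} = 0$ ($p{\left(d,B \right)} = \left(-3\right) 0 = 0$)
$m{\left(L \right)} = - 350 L$ ($m{\left(L \right)} = 35 \left(- 5 \left(L + L\right)\right) = 35 \left(- 5 \cdot 2 L\right) = 35 \left(- 10 L\right) = - 350 L$)
$\left(168 + p{\left(15,-12 \right)}\right) + m{\left(-9 \right)} = \left(168 + 0\right) - -3150 = 168 + 3150 = 3318$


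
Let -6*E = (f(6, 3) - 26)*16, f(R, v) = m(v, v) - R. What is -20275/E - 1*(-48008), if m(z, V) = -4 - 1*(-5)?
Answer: 11845159/248 ≈ 47763.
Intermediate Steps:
m(z, V) = 1 (m(z, V) = -4 + 5 = 1)
f(R, v) = 1 - R
E = 248/3 (E = -((1 - 1*6) - 26)*16/6 = -((1 - 6) - 26)*16/6 = -(-5 - 26)*16/6 = -(-31)*16/6 = -⅙*(-496) = 248/3 ≈ 82.667)
-20275/E - 1*(-48008) = -20275/248/3 - 1*(-48008) = -20275*3/248 + 48008 = -60825/248 + 48008 = 11845159/248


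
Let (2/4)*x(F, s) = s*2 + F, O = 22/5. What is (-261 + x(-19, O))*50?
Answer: -14070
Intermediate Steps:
O = 22/5 (O = 22*(1/5) = 22/5 ≈ 4.4000)
x(F, s) = 2*F + 4*s (x(F, s) = 2*(s*2 + F) = 2*(2*s + F) = 2*(F + 2*s) = 2*F + 4*s)
(-261 + x(-19, O))*50 = (-261 + (2*(-19) + 4*(22/5)))*50 = (-261 + (-38 + 88/5))*50 = (-261 - 102/5)*50 = -1407/5*50 = -14070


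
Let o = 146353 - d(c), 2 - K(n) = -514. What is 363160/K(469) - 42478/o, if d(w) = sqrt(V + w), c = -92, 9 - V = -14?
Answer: 22602875169569/32128801017 - 21239*I*sqrt(69)/10709600339 ≈ 703.51 - 1.6473e-5*I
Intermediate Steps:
V = 23 (V = 9 - 1*(-14) = 9 + 14 = 23)
K(n) = 516 (K(n) = 2 - 1*(-514) = 2 + 514 = 516)
d(w) = sqrt(23 + w)
o = 146353 - I*sqrt(69) (o = 146353 - sqrt(23 - 92) = 146353 - sqrt(-69) = 146353 - I*sqrt(69) ≈ 1.4635e+5 - 8.3066*I)
363160/K(469) - 42478/o = 363160/516 - 42478/(146353 - I*sqrt(69)) = 363160*(1/516) - 42478/(146353 - I*sqrt(69)) = 90790/129 - 42478/(146353 - I*sqrt(69))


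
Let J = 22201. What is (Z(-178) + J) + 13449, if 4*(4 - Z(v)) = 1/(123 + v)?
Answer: 7843881/220 ≈ 35654.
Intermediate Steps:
Z(v) = 4 - 1/(4*(123 + v))
(Z(-178) + J) + 13449 = ((1967 + 16*(-178))/(4*(123 - 178)) + 22201) + 13449 = ((¼)*(1967 - 2848)/(-55) + 22201) + 13449 = ((¼)*(-1/55)*(-881) + 22201) + 13449 = (881/220 + 22201) + 13449 = 4885101/220 + 13449 = 7843881/220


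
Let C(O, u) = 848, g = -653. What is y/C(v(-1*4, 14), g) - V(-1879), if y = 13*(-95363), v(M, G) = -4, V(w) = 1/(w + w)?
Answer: -2329431577/1593392 ≈ -1461.9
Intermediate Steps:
V(w) = 1/(2*w)
y = -1239719
y/C(v(-1*4, 14), g) - V(-1879) = -1239719/848 - 1/(2*(-1879)) = -1239719*1/848 - (-1)/(2*1879) = -1239719/848 - 1*(-1/3758) = -1239719/848 + 1/3758 = -2329431577/1593392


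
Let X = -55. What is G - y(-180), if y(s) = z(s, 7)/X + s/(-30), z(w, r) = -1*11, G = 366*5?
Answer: 9119/5 ≈ 1823.8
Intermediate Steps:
G = 1830
z(w, r) = -11
y(s) = ⅕ - s/30 (y(s) = -11/(-55) + s/(-30) = -11*(-1/55) + s*(-1/30) = ⅕ - s/30)
G - y(-180) = 1830 - (⅕ - 1/30*(-180)) = 1830 - (⅕ + 6) = 1830 - 1*31/5 = 1830 - 31/5 = 9119/5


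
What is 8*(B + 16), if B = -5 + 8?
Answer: 152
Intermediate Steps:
B = 3
8*(B + 16) = 8*(3 + 16) = 8*19 = 152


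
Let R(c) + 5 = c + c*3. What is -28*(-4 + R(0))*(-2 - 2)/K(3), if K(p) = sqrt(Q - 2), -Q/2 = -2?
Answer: -504*sqrt(2) ≈ -712.76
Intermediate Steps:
Q = 4 (Q = -2*(-2) = 4)
K(p) = sqrt(2) (K(p) = sqrt(4 - 2) = sqrt(2))
R(c) = -5 + 4*c (R(c) = -5 + (c + c*3) = -5 + (c + 3*c) = -5 + 4*c)
-28*(-4 + R(0))*(-2 - 2)/K(3) = -28*(-4 + (-5 + 4*0))*(-2 - 2)/(sqrt(2)) = -28*(-4 + (-5 + 0))*(-4)*sqrt(2)/2 = -28*(-4 - 5)*(-4)*sqrt(2)/2 = -28*(-9*(-4))*sqrt(2)/2 = -1008*sqrt(2)/2 = -504*sqrt(2)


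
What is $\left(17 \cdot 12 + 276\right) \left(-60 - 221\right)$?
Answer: $-134880$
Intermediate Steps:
$\left(17 \cdot 12 + 276\right) \left(-60 - 221\right) = \left(204 + 276\right) \left(-60 - 221\right) = 480 \left(-60 - 221\right) = 480 \left(-281\right) = -134880$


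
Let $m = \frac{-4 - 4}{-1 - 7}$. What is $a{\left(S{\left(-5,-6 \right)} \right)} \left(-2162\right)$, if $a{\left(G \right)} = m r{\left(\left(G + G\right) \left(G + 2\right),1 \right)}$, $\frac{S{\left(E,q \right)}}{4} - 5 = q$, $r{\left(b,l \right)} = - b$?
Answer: $34592$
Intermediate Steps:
$S{\left(E,q \right)} = 20 + 4 q$
$m = 1$ ($m = \frac{-4 - 4}{-8} = \left(-8\right) \left(- \frac{1}{8}\right) = 1$)
$a{\left(G \right)} = - 2 G \left(2 + G\right)$ ($a{\left(G \right)} = 1 \left(- \left(G + G\right) \left(G + 2\right)\right) = 1 \left(- 2 G \left(2 + G\right)\right) = - 2 G \left(2 + G\right)$)
$a{\left(S{\left(-5,-6 \right)} \right)} \left(-2162\right) = - 2 \left(20 + 4 \left(-6\right)\right) \left(2 + \left(20 + 4 \left(-6\right)\right)\right) \left(-2162\right) = - 2 \left(20 - 24\right) \left(2 + \left(20 - 24\right)\right) \left(-2162\right) = \left(-2\right) \left(-4\right) \left(2 - 4\right) \left(-2162\right) = \left(-2\right) \left(-4\right) \left(-2\right) \left(-2162\right) = \left(-16\right) \left(-2162\right) = 34592$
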